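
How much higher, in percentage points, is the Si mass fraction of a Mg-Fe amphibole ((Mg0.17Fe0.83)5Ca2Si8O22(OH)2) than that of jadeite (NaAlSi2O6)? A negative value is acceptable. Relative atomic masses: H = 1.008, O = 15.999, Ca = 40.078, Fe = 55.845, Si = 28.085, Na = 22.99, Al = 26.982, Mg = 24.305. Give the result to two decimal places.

Si in (Mg0.17Fe0.83)5Ca2Si8O22(OH)2: molar mass 943.244 g/mol; 8×28.085 = 224.680 g → 23.82 wt%.
Si in NaAlSi2O6: molar mass 202.136 g/mol; 2×28.085 = 56.170 g → 27.79 wt%.
Difference = 23.82 − 27.79 = -3.97 percentage points.

-3.97 percentage points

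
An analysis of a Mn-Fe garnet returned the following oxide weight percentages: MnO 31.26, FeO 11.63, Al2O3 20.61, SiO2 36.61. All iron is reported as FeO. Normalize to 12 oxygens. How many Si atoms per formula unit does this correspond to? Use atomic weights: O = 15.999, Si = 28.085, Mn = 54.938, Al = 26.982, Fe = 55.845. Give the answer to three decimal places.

31.26 wt% MnO ÷ 70.937 g/mol = 0.44067 mol, giving 0.44067 Mn and 0.44067 O.
11.63 wt% FeO ÷ 71.844 g/mol = 0.16188 mol, giving 0.16188 Fe and 0.16188 O.
20.61 wt% Al2O3 ÷ 101.961 g/mol = 0.20214 mol, giving 0.40428 Al and 0.60642 O.
36.61 wt% SiO2 ÷ 60.083 g/mol = 0.60932 mol, giving 0.60932 Si and 1.21864 O.
Oxygen sums to 2.42761; scaling by 12/2.42761 = 4.94313 puts the formula on 12 O.
Si: 0.60932 × 4.94313 = 3.012 atoms per formula unit.

3.012 Si apfu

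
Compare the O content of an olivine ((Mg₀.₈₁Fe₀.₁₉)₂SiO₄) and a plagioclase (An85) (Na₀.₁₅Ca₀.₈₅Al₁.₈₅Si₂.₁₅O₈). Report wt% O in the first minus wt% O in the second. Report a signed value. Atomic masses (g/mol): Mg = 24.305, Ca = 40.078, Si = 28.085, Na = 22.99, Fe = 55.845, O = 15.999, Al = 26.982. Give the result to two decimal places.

O in (Mg₀.₈₁Fe₀.₁₉)₂SiO₄: molar mass 152.676 g/mol; 4×15.999 = 63.996 g → 41.92 wt%.
O in Na₀.₁₅Ca₀.₈₅Al₁.₈₅Si₂.₁₅O₈: molar mass 275.806 g/mol; 8×15.999 = 127.992 g → 46.41 wt%.
Difference = 41.92 − 46.41 = -4.49 percentage points.

-4.49 percentage points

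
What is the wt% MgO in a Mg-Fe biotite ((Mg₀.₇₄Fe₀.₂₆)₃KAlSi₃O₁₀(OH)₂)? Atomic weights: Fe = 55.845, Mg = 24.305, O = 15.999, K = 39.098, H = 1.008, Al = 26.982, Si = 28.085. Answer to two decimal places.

Formula mass = 441.855 g/mol.
2.22 Mg → 2.2200 mol MgO per formula unit; M(MgO) = 40.304, so MgO mass = 89.475 g.
89.475/441.855 × 100 = 20.25 wt%.

20.25 wt%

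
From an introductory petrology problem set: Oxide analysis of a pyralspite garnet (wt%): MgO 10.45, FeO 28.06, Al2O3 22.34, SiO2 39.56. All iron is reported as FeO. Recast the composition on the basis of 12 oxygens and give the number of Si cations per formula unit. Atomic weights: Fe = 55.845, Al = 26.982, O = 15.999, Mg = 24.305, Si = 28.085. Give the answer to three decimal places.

3.011 Si apfu

MgO: 10.45/40.304 = 0.25928 mol → 0.25928 mol Mg, 0.25928 mol O.
FeO: 28.06/71.844 = 0.39057 mol → 0.39057 mol Fe, 0.39057 mol O.
Al2O3: 22.34/101.961 = 0.21910 mol → 0.43820 mol Al, 0.65730 mol O.
SiO2: 39.56/60.083 = 0.65842 mol → 0.65842 mol Si, 1.31684 mol O.
Total oxygen = 2.62399 mol. Normalization factor = 12/2.62399 = 4.57319.
Si per 12 O = 0.65842 × 4.57319 = 3.011.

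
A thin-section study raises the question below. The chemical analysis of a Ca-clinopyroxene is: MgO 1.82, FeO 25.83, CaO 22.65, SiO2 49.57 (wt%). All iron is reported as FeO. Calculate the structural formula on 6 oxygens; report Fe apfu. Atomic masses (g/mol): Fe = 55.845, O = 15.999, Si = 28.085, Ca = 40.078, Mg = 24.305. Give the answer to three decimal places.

0.877 Fe apfu

MgO: 1.82/40.304 = 0.04516 mol → 0.04516 mol Mg, 0.04516 mol O.
FeO: 25.83/71.844 = 0.35953 mol → 0.35953 mol Fe, 0.35953 mol O.
CaO: 22.65/56.077 = 0.40391 mol → 0.40391 mol Ca, 0.40391 mol O.
SiO2: 49.57/60.083 = 0.82503 mol → 0.82503 mol Si, 1.65006 mol O.
Total oxygen = 2.45866 mol. Normalization factor = 6/2.45866 = 2.44035.
Fe per 6 O = 0.35953 × 2.44035 = 0.877.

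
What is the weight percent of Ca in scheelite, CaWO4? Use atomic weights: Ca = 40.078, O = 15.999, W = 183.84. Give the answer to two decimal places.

13.92 wt%

M(CaWO4) = 287.914 g/mol.
Ca contributes 1 × 40.078 = 40.078 g per mole.
40.078/287.914 = 0.1392 → 13.92%.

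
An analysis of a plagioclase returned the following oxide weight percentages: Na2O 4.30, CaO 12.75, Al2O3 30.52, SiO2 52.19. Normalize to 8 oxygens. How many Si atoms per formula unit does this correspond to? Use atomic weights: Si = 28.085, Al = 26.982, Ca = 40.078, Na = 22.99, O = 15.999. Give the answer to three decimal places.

2.370 Si apfu

Na2O: 4.30/61.979 = 0.06938 mol → 0.13876 mol Na, 0.06938 mol O.
CaO: 12.75/56.077 = 0.22737 mol → 0.22737 mol Ca, 0.22737 mol O.
Al2O3: 30.52/101.961 = 0.29933 mol → 0.59866 mol Al, 0.89799 mol O.
SiO2: 52.19/60.083 = 0.86863 mol → 0.86863 mol Si, 1.73726 mol O.
Total oxygen = 2.93200 mol. Normalization factor = 8/2.93200 = 2.72851.
Si per 8 O = 0.86863 × 2.72851 = 2.370.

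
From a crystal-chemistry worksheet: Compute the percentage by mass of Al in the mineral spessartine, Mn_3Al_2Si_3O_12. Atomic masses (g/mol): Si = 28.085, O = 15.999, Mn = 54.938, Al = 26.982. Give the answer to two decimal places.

M(Mn_3Al_2Si_3O_12) = 495.021 g/mol.
Al contributes 2 × 26.982 = 53.964 g per mole.
53.964/495.021 = 0.1090 → 10.90%.

10.90 weight percent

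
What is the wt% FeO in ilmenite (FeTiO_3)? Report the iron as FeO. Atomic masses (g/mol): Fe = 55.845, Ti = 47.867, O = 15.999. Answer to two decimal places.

M(FeTiO_3) = 151.709 g/mol; M(FeO) = 71.844 g/mol.
Moles FeO per formula unit = 1 Fe ÷ 1 = 1.0000.
FeO fraction = (1.0000 × 71.844) / 151.709 = 71.844/151.709 = 0.4736.

47.36 wt%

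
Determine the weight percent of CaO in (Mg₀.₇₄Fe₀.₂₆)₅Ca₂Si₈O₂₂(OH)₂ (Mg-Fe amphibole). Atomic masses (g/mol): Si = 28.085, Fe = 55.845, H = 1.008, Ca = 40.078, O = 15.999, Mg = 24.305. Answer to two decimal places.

M((Mg₀.₇₄Fe₀.₂₆)₅Ca₂Si₈O₂₂(OH)₂) = 853.355 g/mol; M(CaO) = 56.077 g/mol.
Moles CaO per formula unit = 2 Ca ÷ 1 = 2.0000.
CaO fraction = (2.0000 × 56.077) / 853.355 = 112.154/853.355 = 0.1314.

13.14 wt%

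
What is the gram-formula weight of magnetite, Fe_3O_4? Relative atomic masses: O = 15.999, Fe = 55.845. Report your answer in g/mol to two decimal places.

231.53 g/mol

M = 3·55.845 + 4·15.999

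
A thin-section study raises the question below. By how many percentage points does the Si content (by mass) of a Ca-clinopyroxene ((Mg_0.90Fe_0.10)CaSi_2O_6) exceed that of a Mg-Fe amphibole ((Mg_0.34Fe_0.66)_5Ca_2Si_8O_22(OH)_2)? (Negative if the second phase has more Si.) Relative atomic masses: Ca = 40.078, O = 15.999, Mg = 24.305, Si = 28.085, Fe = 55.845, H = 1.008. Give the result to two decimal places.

Si in (Mg_0.90Fe_0.10)CaSi_2O_6: molar mass 219.701 g/mol; 2×28.085 = 56.170 g → 25.57 wt%.
Si in (Mg_0.34Fe_0.66)_5Ca_2Si_8O_22(OH)_2: molar mass 916.435 g/mol; 8×28.085 = 224.680 g → 24.52 wt%.
Difference = 25.57 − 24.52 = 1.05 percentage points.

1.05 percentage points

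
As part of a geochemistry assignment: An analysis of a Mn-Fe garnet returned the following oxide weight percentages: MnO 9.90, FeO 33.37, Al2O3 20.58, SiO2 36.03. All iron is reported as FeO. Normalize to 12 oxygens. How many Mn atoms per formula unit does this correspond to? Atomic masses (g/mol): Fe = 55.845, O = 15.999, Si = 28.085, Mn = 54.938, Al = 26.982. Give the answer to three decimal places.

0.695 Mn apfu

9.90 wt% MnO ÷ 70.937 g/mol = 0.13956 mol, giving 0.13956 Mn and 0.13956 O.
33.37 wt% FeO ÷ 71.844 g/mol = 0.46448 mol, giving 0.46448 Fe and 0.46448 O.
20.58 wt% Al2O3 ÷ 101.961 g/mol = 0.20184 mol, giving 0.40368 Al and 0.60552 O.
36.03 wt% SiO2 ÷ 60.083 g/mol = 0.59967 mol, giving 0.59967 Si and 1.19934 O.
Oxygen sums to 2.40890; scaling by 12/2.40890 = 4.98153 puts the formula on 12 O.
Mn: 0.13956 × 4.98153 = 0.695 atoms per formula unit.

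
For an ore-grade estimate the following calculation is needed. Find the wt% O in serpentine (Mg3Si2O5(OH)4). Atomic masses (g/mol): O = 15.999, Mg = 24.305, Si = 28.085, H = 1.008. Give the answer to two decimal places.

Formula mass = 3*24.305 + 2*28.085 + 9*15.999 + 4*1.008 = 277.108 g/mol, of which 143.991 g is O.
So O makes up 143.991/277.108 = 0.5196 of the mass, i.e. 51.96%.

51.96 weight percent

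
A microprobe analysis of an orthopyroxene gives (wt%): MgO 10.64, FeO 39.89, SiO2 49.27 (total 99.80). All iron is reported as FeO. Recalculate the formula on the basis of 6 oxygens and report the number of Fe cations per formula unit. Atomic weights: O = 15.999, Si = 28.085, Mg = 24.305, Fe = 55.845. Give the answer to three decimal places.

1.355 Fe apfu

10.64 wt% MgO ÷ 40.304 g/mol = 0.26399 mol, giving 0.26399 Mg and 0.26399 O.
39.89 wt% FeO ÷ 71.844 g/mol = 0.55523 mol, giving 0.55523 Fe and 0.55523 O.
49.27 wt% SiO2 ÷ 60.083 g/mol = 0.82003 mol, giving 0.82003 Si and 1.64006 O.
Oxygen sums to 2.45928; scaling by 6/2.45928 = 2.43974 puts the formula on 6 O.
Fe: 0.55523 × 2.43974 = 1.355 atoms per formula unit.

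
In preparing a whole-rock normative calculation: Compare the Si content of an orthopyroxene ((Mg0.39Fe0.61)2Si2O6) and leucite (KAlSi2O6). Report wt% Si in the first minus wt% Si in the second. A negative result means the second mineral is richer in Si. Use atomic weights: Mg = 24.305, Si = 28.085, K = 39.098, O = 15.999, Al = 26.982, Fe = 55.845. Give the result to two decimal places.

M((Mg0.39Fe0.61)2Si2O6) = 239.253 g/mol, so wt% Si = 56.170/239.253 × 100 = 23.48%.
M(KAlSi2O6) = 218.244 g/mol, so wt% Si = 56.170/218.244 × 100 = 25.74%.
23.48 − 25.74 = -2.26 pp.

-2.26 percentage points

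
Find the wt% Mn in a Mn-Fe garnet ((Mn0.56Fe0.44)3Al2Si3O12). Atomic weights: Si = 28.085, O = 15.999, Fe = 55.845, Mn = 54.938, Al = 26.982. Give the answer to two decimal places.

M((Mn0.56Fe0.44)3Al2Si3O12) = 496.218 g/mol.
Mn contributes 1.68 × 54.938 = 92.296 g per mole.
92.296/496.218 = 0.1860 → 18.60%.

18.60 wt%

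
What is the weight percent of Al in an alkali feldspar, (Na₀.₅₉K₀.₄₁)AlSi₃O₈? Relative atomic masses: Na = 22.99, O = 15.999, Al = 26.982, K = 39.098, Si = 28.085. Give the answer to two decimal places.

Formula mass = 0.59·22.99 + 0.41·39.098 + 1·26.982 + 3·28.085 + 8·15.999 = 268.823 g/mol, of which 26.982 g is Al.
So Al makes up 26.982/268.823 = 0.1004 of the mass, i.e. 10.04%.

10.04 mass %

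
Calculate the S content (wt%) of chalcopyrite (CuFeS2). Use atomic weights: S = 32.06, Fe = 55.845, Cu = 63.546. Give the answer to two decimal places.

Formula mass = 1*63.546 + 1*55.845 + 2*32.06 = 183.511 g/mol, of which 64.120 g is S.
So S makes up 64.120/183.511 = 0.3494 of the mass, i.e. 34.94%.

34.94 wt%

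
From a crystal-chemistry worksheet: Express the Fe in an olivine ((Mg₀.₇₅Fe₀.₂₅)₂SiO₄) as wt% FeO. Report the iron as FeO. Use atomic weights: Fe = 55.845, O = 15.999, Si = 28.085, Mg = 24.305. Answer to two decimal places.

Formula mass = 156.461 g/mol.
0.50 Fe → 0.5000 mol FeO per formula unit; M(FeO) = 71.844, so FeO mass = 35.922 g.
35.922/156.461 × 100 = 22.96 wt%.

22.96 wt%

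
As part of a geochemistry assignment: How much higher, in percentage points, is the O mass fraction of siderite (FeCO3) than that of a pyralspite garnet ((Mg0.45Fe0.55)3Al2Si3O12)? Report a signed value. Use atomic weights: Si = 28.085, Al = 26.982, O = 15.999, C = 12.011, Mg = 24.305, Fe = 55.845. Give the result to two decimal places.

O in FeCO3: molar mass 115.853 g/mol; 3×15.999 = 47.997 g → 41.43 wt%.
O in (Mg0.45Fe0.55)3Al2Si3O12: molar mass 455.163 g/mol; 12×15.999 = 191.988 g → 42.18 wt%.
Difference = 41.43 − 42.18 = -0.75 percentage points.

-0.75 percentage points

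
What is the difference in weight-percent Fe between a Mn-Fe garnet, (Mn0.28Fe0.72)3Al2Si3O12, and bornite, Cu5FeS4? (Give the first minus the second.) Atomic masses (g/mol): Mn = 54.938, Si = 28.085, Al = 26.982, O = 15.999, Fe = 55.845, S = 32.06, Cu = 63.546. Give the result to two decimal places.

M((Mn0.28Fe0.72)3Al2Si3O12) = 496.980 g/mol, so wt% Fe = 120.625/496.980 × 100 = 24.27%.
M(Cu5FeS4) = 501.815 g/mol, so wt% Fe = 55.845/501.815 × 100 = 11.13%.
24.27 − 11.13 = 13.14 pp.

13.14 percentage points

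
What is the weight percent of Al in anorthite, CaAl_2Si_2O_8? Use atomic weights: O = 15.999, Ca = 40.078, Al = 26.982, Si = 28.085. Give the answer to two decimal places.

Formula mass = 1*40.078 + 2*26.982 + 2*28.085 + 8*15.999 = 278.204 g/mol, of which 53.964 g is Al.
So Al makes up 53.964/278.204 = 0.1940 of the mass, i.e. 19.40%.

19.40 mass %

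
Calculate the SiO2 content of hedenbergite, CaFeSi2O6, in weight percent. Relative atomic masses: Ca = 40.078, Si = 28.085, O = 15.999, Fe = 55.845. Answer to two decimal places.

Formula mass = 248.087 g/mol.
2 Si → 2.0000 mol SiO2 per formula unit; M(SiO2) = 60.083, so SiO2 mass = 120.166 g.
120.166/248.087 × 100 = 48.44 wt%.

48.44 wt%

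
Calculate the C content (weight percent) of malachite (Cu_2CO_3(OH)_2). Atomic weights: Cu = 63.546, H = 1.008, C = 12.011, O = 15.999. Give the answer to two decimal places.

M(Cu_2CO_3(OH)_2) = 221.114 g/mol.
C contributes 1 × 12.011 = 12.011 g per mole.
12.011/221.114 = 0.0543 → 5.43%.

5.43 weight percent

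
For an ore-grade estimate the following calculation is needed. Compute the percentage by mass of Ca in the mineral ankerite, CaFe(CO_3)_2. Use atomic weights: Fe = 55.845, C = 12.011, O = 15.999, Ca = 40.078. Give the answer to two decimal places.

18.56 weight percent

Molar mass of CaFe(CO_3)_2: 1*40.078 + 1*55.845 + 2*12.011 + 6*15.999 = 215.939 g/mol.
Mass of Ca per formula unit: 1 × 40.078 = 40.078 g.
Weight fraction Ca = 40.078 / 215.939 = 0.1856.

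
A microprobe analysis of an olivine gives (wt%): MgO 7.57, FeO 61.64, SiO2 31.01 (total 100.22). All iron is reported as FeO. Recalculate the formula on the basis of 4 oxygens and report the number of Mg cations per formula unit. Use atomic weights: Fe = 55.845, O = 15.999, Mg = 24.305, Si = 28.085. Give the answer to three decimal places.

MgO: 7.57/40.304 = 0.18782 mol → 0.18782 mol Mg, 0.18782 mol O.
FeO: 61.64/71.844 = 0.85797 mol → 0.85797 mol Fe, 0.85797 mol O.
SiO2: 31.01/60.083 = 0.51612 mol → 0.51612 mol Si, 1.03224 mol O.
Total oxygen = 2.07803 mol. Normalization factor = 4/2.07803 = 1.92490.
Mg per 4 O = 0.18782 × 1.92490 = 0.362.

0.362 Mg apfu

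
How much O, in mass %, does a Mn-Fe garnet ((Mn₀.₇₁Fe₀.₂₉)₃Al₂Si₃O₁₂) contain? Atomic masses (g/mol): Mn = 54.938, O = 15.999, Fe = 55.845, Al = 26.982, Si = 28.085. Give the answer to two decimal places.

38.72 mass %

Molar mass of (Mn₀.₇₁Fe₀.₂₉)₃Al₂Si₃O₁₂: 2.13*54.938 + 0.87*55.845 + 2*26.982 + 3*28.085 + 12*15.999 = 495.810 g/mol.
Mass of O per formula unit: 12 × 15.999 = 191.988 g.
Weight fraction O = 191.988 / 495.810 = 0.3872.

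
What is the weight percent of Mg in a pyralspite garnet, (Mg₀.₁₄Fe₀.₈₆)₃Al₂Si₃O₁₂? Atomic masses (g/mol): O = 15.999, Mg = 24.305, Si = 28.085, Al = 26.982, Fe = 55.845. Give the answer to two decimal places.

Formula mass = 0.42×24.305 + 2.58×55.845 + 2×26.982 + 3×28.085 + 12×15.999 = 484.495 g/mol, of which 10.208 g is Mg.
So Mg makes up 10.208/484.495 = 0.0211 of the mass, i.e. 2.11%.

2.11 mass %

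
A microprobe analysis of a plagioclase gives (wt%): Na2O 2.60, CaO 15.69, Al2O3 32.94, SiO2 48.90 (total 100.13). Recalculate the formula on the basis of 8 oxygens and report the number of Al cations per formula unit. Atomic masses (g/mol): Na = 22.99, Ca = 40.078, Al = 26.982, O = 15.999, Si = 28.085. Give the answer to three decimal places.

1.771 Al apfu

Na2O (M=61.979): mol = 0.04195; Na = 0.08390, O = 0.04195.
CaO (M=56.077): mol = 0.27979; Ca = 0.27979, O = 0.27979.
Al2O3 (M=101.961): mol = 0.32306; Al = 0.64612, O = 0.96918.
SiO2 (M=60.083): mol = 0.81387; Si = 0.81387, O = 1.62774.
ΣO = 2.91866; factor = 8/ΣO = 2.74098.
Al apfu = 0.64612 × 2.74098 = 1.771.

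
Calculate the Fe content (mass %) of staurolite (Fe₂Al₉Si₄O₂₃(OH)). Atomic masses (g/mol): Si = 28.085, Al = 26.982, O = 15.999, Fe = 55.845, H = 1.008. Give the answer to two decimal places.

13.11 mass %

Molar mass of Fe₂Al₉Si₄O₂₃(OH): 2·55.845 + 9·26.982 + 4·28.085 + 24·15.999 + 1·1.008 = 851.852 g/mol.
Mass of Fe per formula unit: 2 × 55.845 = 111.690 g.
Weight fraction Fe = 111.690 / 851.852 = 0.1311.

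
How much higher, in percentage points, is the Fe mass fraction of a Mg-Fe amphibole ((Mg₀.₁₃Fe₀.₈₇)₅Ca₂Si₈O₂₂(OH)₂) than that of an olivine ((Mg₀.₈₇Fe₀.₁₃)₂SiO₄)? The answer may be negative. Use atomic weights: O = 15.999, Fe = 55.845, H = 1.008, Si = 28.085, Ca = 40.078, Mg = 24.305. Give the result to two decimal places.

15.83 percentage points

First mineral: 242.926 g Fe in 949.552 g formula = 25.58 wt% Fe.
Second mineral: 14.520 g Fe in 148.891 g formula = 9.75 wt% Fe.
25.58% − 9.75% gives a difference of 15.83 percentage points.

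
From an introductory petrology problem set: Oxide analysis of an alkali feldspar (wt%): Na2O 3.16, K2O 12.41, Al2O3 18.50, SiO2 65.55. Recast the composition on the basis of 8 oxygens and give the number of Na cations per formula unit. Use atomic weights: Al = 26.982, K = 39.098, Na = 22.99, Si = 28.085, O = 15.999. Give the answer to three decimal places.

Na2O (M=61.979): mol = 0.05099; Na = 0.10198, O = 0.05099.
K2O (M=94.195): mol = 0.13175; K = 0.26350, O = 0.13175.
Al2O3 (M=101.961): mol = 0.18144; Al = 0.36288, O = 0.54432.
SiO2 (M=60.083): mol = 1.09099; Si = 1.09099, O = 2.18198.
ΣO = 2.90904; factor = 8/ΣO = 2.75005.
Na apfu = 0.10198 × 2.75005 = 0.280.

0.280 Na apfu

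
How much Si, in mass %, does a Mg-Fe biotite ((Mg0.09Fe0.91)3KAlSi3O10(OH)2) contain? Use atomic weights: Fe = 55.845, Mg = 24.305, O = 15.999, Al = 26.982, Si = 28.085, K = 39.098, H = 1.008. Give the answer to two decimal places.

Molar mass of (Mg0.09Fe0.91)3KAlSi3O10(OH)2: 0.27*24.305 + 2.73*55.845 + 1*39.098 + 1*26.982 + 3*28.085 + 12*15.999 + 2*1.008 = 503.358 g/mol.
Mass of Si per formula unit: 3 × 28.085 = 84.255 g.
Weight fraction Si = 84.255 / 503.358 = 0.1674.

16.74 mass %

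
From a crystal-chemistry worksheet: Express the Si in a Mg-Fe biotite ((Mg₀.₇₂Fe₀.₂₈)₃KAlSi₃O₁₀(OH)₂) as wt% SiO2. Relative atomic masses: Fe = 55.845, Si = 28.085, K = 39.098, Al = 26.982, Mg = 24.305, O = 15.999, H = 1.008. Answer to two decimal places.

Molar mass of (Mg₀.₇₂Fe₀.₂₈)₃KAlSi₃O₁₀(OH)₂ = 2.16*24.305 + 0.84*55.845 + 1*39.098 + 1*26.982 + 3*28.085 + 12*15.999 + 2*1.008 = 443.748 g/mol.
Each formula unit contains 3 Si, equivalent to 3/1 = 3.0000 mol SiO2.
M(SiO2) = 1×28.085 + 2×15.999 = 60.083 g/mol.
Mass of SiO2 per formula unit = 3.0000 × 60.083 = 180.249 g.
SiO2 wt% = 180.249 / 443.748 × 100 = 40.62%.

40.62 wt%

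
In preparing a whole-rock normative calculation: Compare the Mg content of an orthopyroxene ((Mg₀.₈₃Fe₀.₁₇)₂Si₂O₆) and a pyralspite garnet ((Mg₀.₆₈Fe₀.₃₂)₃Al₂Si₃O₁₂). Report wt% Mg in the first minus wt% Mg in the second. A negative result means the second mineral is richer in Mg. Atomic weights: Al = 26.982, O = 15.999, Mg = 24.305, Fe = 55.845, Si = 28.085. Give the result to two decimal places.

M((Mg₀.₈₃Fe₀.₁₇)₂Si₂O₆) = 211.498 g/mol, so wt% Mg = 40.346/211.498 × 100 = 19.08%.
M((Mg₀.₆₈Fe₀.₃₂)₃Al₂Si₃O₁₂) = 433.400 g/mol, so wt% Mg = 49.582/433.400 × 100 = 11.44%.
19.08 − 11.44 = 7.64 pp.

7.64 percentage points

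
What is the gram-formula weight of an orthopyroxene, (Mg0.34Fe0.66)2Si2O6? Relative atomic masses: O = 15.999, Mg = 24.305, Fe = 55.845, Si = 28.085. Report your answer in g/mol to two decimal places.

M = 0.68*24.305 + 1.32*55.845 + 2*28.085 + 6*15.999

242.41 g/mol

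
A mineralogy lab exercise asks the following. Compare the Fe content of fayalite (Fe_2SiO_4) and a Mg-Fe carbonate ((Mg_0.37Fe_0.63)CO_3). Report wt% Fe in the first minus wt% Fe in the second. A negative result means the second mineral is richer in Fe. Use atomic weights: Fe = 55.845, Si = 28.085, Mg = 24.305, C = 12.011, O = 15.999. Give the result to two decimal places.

M(Fe_2SiO_4) = 203.771 g/mol, so wt% Fe = 111.690/203.771 × 100 = 54.81%.
M((Mg_0.37Fe_0.63)CO_3) = 104.183 g/mol, so wt% Fe = 35.182/104.183 × 100 = 33.77%.
54.81 − 33.77 = 21.04 pp.

21.04 percentage points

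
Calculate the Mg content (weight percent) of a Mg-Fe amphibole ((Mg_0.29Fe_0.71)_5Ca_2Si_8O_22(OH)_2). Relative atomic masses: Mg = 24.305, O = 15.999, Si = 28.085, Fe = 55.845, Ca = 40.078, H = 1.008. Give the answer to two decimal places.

M((Mg_0.29Fe_0.71)_5Ca_2Si_8O_22(OH)_2) = 924.320 g/mol.
Mg contributes 1.45 × 24.305 = 35.242 g per mole.
35.242/924.320 = 0.0381 → 3.81%.

3.81 weight percent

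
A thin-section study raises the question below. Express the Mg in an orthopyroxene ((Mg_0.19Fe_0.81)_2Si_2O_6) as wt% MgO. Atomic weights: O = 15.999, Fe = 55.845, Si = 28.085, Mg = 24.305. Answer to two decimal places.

Molar mass of (Mg_0.19Fe_0.81)_2Si_2O_6 = 0.38×24.305 + 1.62×55.845 + 2×28.085 + 6×15.999 = 251.869 g/mol.
Each formula unit contains 0.38 Mg, equivalent to 0.38/1 = 0.3800 mol MgO.
M(MgO) = 1×24.305 + 1×15.999 = 40.304 g/mol.
Mass of MgO per formula unit = 0.3800 × 40.304 = 15.316 g.
MgO wt% = 15.316 / 251.869 × 100 = 6.08%.

6.08 wt%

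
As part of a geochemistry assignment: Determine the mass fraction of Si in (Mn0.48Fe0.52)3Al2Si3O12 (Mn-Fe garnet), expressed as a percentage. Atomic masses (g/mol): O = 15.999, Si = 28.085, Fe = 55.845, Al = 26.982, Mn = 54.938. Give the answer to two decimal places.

Molar mass of (Mn0.48Fe0.52)3Al2Si3O12: 1.44*54.938 + 1.56*55.845 + 2*26.982 + 3*28.085 + 12*15.999 = 496.436 g/mol.
Mass of Si per formula unit: 3 × 28.085 = 84.255 g.
Weight fraction Si = 84.255 / 496.436 = 0.1697.

16.97 weight percent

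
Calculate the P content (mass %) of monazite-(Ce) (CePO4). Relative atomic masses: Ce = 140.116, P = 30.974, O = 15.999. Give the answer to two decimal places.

Formula mass = 1*140.116 + 1*30.974 + 4*15.999 = 235.086 g/mol, of which 30.974 g is P.
So P makes up 30.974/235.086 = 0.1318 of the mass, i.e. 13.18%.

13.18 mass %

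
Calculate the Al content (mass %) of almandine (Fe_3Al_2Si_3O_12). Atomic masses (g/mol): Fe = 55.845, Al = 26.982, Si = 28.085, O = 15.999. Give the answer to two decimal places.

10.84 mass %

Molar mass of Fe_3Al_2Si_3O_12: 3*55.845 + 2*26.982 + 3*28.085 + 12*15.999 = 497.742 g/mol.
Mass of Al per formula unit: 2 × 26.982 = 53.964 g.
Weight fraction Al = 53.964 / 497.742 = 0.1084.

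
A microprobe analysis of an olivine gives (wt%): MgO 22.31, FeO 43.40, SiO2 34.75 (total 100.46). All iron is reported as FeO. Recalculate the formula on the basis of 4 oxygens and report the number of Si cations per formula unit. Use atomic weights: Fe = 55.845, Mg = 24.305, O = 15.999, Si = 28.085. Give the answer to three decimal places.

MgO (M=40.304): mol = 0.55354; Mg = 0.55354, O = 0.55354.
FeO (M=71.844): mol = 0.60409; Fe = 0.60409, O = 0.60409.
SiO2 (M=60.083): mol = 0.57837; Si = 0.57837, O = 1.15674.
ΣO = 2.31437; factor = 4/ΣO = 1.72833.
Si apfu = 0.57837 × 1.72833 = 1.000.

1.000 Si apfu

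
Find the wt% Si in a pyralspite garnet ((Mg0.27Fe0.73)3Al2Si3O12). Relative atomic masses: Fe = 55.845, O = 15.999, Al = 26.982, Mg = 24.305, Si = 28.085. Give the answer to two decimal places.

17.84 mass %

Molar mass of (Mg0.27Fe0.73)3Al2Si3O12: 0.81×24.305 + 2.19×55.845 + 2×26.982 + 3×28.085 + 12×15.999 = 472.195 g/mol.
Mass of Si per formula unit: 3 × 28.085 = 84.255 g.
Weight fraction Si = 84.255 / 472.195 = 0.1784.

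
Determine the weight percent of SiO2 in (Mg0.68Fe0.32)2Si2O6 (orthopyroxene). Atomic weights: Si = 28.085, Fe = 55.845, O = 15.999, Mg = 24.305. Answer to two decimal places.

54.38 wt%

Formula mass = 220.960 g/mol.
2 Si → 2.0000 mol SiO2 per formula unit; M(SiO2) = 60.083, so SiO2 mass = 120.166 g.
120.166/220.960 × 100 = 54.38 wt%.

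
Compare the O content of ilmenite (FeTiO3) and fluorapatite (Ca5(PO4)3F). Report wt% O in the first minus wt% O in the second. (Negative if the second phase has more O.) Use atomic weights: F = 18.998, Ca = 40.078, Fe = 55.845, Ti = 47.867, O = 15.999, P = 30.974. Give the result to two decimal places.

M(FeTiO3) = 151.709 g/mol, so wt% O = 47.997/151.709 × 100 = 31.64%.
M(Ca5(PO4)3F) = 504.298 g/mol, so wt% O = 191.988/504.298 × 100 = 38.07%.
31.64 − 38.07 = -6.43 pp.

-6.43 percentage points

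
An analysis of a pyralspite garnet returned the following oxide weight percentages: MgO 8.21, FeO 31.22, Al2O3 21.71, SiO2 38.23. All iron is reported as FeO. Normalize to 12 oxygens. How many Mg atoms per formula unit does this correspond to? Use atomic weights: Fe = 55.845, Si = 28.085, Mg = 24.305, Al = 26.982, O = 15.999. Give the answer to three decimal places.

0.959 Mg apfu

MgO (M=40.304): mol = 0.20370; Mg = 0.20370, O = 0.20370.
FeO (M=71.844): mol = 0.43455; Fe = 0.43455, O = 0.43455.
Al2O3 (M=101.961): mol = 0.21292; Al = 0.42584, O = 0.63876.
SiO2 (M=60.083): mol = 0.63629; Si = 0.63629, O = 1.27258.
ΣO = 2.54959; factor = 12/ΣO = 4.70664.
Mg apfu = 0.20370 × 4.70664 = 0.959.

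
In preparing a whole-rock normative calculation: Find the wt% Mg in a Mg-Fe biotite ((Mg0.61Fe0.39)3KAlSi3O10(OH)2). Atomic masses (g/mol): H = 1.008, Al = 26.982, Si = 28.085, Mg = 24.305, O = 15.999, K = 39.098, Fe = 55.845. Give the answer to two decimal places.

M((Mg0.61Fe0.39)3KAlSi3O10(OH)2) = 454.156 g/mol.
Mg contributes 1.83 × 24.305 = 44.478 g per mole.
44.478/454.156 = 0.0979 → 9.79%.

9.79 wt%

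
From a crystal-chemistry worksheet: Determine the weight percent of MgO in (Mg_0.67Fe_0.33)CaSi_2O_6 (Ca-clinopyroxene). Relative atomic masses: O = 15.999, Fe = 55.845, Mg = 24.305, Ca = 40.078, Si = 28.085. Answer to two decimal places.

11.90 wt%

Formula mass = 226.955 g/mol.
0.67 Mg → 0.6700 mol MgO per formula unit; M(MgO) = 40.304, so MgO mass = 27.004 g.
27.004/226.955 × 100 = 11.90 wt%.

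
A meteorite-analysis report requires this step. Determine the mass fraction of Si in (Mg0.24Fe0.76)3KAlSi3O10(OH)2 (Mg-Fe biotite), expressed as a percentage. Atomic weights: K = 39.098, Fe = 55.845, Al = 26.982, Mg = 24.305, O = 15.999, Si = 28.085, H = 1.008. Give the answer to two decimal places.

Formula mass = 0.72×24.305 + 2.28×55.845 + 1×39.098 + 1×26.982 + 3×28.085 + 12×15.999 + 2×1.008 = 489.165 g/mol, of which 84.255 g is Si.
So Si makes up 84.255/489.165 = 0.1722 of the mass, i.e. 17.22%.

17.22 weight percent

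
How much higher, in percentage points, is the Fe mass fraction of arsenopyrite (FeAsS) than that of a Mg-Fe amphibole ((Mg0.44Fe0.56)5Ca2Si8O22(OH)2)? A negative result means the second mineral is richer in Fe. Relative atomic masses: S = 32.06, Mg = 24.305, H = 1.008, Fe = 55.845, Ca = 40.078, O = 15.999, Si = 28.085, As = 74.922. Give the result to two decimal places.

First mineral: 55.845 g Fe in 162.827 g formula = 34.30 wt% Fe.
Second mineral: 156.366 g Fe in 900.665 g formula = 17.36 wt% Fe.
34.30% − 17.36% gives a difference of 16.94 percentage points.

16.94 percentage points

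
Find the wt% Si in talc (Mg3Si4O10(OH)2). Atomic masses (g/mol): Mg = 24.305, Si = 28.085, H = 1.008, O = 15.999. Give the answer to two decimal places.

29.62 wt%

Molar mass of Mg3Si4O10(OH)2: 3·24.305 + 4·28.085 + 12·15.999 + 2·1.008 = 379.259 g/mol.
Mass of Si per formula unit: 4 × 28.085 = 112.340 g.
Weight fraction Si = 112.340 / 379.259 = 0.2962.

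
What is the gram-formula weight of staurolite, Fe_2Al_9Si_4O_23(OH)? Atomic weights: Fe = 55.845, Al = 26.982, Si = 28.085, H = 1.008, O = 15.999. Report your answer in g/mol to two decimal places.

851.85 g/mol

The formula mass is the sum 2(55.845) + 9(26.982) + 4(28.085) + 24(15.999) + 1(1.008).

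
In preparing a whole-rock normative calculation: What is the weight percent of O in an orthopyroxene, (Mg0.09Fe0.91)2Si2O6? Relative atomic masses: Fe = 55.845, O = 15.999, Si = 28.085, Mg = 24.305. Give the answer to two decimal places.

Molar mass of (Mg0.09Fe0.91)2Si2O6: 0.18*24.305 + 1.82*55.845 + 2*28.085 + 6*15.999 = 258.177 g/mol.
Mass of O per formula unit: 6 × 15.999 = 95.994 g.
Weight fraction O = 95.994 / 258.177 = 0.3718.

37.18 wt%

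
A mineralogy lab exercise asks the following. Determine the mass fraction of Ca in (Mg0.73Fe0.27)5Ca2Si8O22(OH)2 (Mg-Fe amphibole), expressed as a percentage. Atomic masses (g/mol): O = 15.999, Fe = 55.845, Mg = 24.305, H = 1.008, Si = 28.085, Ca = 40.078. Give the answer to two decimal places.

M((Mg0.73Fe0.27)5Ca2Si8O22(OH)2) = 854.932 g/mol.
Ca contributes 2 × 40.078 = 80.156 g per mole.
80.156/854.932 = 0.0938 → 9.38%.

9.38 wt%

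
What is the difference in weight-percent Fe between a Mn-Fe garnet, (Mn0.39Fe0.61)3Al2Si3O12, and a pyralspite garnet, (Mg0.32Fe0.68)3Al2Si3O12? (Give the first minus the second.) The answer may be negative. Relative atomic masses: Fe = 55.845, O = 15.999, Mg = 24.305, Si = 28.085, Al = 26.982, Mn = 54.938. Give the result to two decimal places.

-3.79 percentage points

First mineral: 102.196 g Fe in 496.681 g formula = 20.58 wt% Fe.
Second mineral: 113.924 g Fe in 467.464 g formula = 24.37 wt% Fe.
20.58% − 24.37% gives a difference of -3.79 percentage points.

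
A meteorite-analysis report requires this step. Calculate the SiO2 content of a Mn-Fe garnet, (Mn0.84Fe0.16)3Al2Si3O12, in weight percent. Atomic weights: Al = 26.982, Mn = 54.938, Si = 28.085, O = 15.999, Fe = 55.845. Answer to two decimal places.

36.38 wt%

Formula mass = 495.456 g/mol.
3 Si → 3.0000 mol SiO2 per formula unit; M(SiO2) = 60.083, so SiO2 mass = 180.249 g.
180.249/495.456 × 100 = 36.38 wt%.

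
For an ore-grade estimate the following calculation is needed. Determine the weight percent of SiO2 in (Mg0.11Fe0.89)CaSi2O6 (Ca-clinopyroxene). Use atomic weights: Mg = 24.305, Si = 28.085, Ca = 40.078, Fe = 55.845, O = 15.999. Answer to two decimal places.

Formula mass = 244.618 g/mol.
2 Si → 2.0000 mol SiO2 per formula unit; M(SiO2) = 60.083, so SiO2 mass = 120.166 g.
120.166/244.618 × 100 = 49.12 wt%.

49.12 wt%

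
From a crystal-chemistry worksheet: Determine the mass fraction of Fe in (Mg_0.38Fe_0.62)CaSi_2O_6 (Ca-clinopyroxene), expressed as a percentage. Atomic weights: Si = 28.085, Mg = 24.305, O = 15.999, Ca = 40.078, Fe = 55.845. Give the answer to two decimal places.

14.66 wt%

M((Mg_0.38Fe_0.62)CaSi_2O_6) = 236.102 g/mol.
Fe contributes 0.62 × 55.845 = 34.624 g per mole.
34.624/236.102 = 0.1466 → 14.66%.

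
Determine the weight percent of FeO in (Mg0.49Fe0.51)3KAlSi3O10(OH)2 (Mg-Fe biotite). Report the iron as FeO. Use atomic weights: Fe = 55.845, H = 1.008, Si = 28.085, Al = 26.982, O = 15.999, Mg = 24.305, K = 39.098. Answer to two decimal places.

23.61 wt%

Molar mass of (Mg0.49Fe0.51)3KAlSi3O10(OH)2 = 1.47·24.305 + 1.53·55.845 + 1·39.098 + 1·26.982 + 3·28.085 + 12·15.999 + 2·1.008 = 465.510 g/mol.
Each formula unit contains 1.53 Fe, equivalent to 1.53/1 = 1.5300 mol FeO.
M(FeO) = 1×55.845 + 1×15.999 = 71.844 g/mol.
Mass of FeO per formula unit = 1.5300 × 71.844 = 109.921 g.
FeO wt% = 109.921 / 465.510 × 100 = 23.61%.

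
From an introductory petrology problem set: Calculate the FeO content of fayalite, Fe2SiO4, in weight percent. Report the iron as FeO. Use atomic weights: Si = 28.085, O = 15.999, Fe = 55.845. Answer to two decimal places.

70.51 wt%

Formula mass = 203.771 g/mol.
2 Fe → 2.0000 mol FeO per formula unit; M(FeO) = 71.844, so FeO mass = 143.688 g.
143.688/203.771 × 100 = 70.51 wt%.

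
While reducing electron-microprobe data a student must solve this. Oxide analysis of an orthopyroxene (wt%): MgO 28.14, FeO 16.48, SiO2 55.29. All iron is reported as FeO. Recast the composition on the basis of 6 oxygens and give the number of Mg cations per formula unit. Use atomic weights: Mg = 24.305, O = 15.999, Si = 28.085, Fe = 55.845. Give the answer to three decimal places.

1.513 Mg apfu

28.14 wt% MgO ÷ 40.304 g/mol = 0.69819 mol, giving 0.69819 Mg and 0.69819 O.
16.48 wt% FeO ÷ 71.844 g/mol = 0.22939 mol, giving 0.22939 Fe and 0.22939 O.
55.29 wt% SiO2 ÷ 60.083 g/mol = 0.92023 mol, giving 0.92023 Si and 1.84046 O.
Oxygen sums to 2.76804; scaling by 6/2.76804 = 2.16760 puts the formula on 6 O.
Mg: 0.69819 × 2.16760 = 1.513 atoms per formula unit.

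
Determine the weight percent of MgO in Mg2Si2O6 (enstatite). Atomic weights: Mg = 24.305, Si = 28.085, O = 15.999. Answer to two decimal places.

Molar mass of Mg2Si2O6 = 2*24.305 + 2*28.085 + 6*15.999 = 200.774 g/mol.
Each formula unit contains 2 Mg, equivalent to 2/1 = 2.0000 mol MgO.
M(MgO) = 1×24.305 + 1×15.999 = 40.304 g/mol.
Mass of MgO per formula unit = 2.0000 × 40.304 = 80.608 g.
MgO wt% = 80.608 / 200.774 × 100 = 40.15%.

40.15 wt%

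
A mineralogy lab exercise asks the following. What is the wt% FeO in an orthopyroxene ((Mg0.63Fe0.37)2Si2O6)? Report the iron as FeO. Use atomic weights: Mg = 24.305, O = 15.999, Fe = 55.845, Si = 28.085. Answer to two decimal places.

23.72 wt%

Molar mass of (Mg0.63Fe0.37)2Si2O6 = 1.26·24.305 + 0.74·55.845 + 2·28.085 + 6·15.999 = 224.114 g/mol.
Each formula unit contains 0.74 Fe, equivalent to 0.74/1 = 0.7400 mol FeO.
M(FeO) = 1×55.845 + 1×15.999 = 71.844 g/mol.
Mass of FeO per formula unit = 0.7400 × 71.844 = 53.165 g.
FeO wt% = 53.165 / 224.114 × 100 = 23.72%.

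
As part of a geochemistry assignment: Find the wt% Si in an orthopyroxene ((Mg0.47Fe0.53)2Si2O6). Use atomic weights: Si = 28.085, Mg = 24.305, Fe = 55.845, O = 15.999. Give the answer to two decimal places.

23.98 wt%

Molar mass of (Mg0.47Fe0.53)2Si2O6: 0.94×24.305 + 1.06×55.845 + 2×28.085 + 6×15.999 = 234.206 g/mol.
Mass of Si per formula unit: 2 × 28.085 = 56.170 g.
Weight fraction Si = 56.170 / 234.206 = 0.2398.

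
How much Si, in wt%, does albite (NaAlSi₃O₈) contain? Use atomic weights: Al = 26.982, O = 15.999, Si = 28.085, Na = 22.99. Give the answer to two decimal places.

M(NaAlSi₃O₈) = 262.219 g/mol.
Si contributes 3 × 28.085 = 84.255 g per mole.
84.255/262.219 = 0.3213 → 32.13%.

32.13 wt%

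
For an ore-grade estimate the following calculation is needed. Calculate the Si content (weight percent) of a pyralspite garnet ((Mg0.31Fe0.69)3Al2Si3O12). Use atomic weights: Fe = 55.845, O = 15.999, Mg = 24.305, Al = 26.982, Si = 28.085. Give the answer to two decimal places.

M((Mg0.31Fe0.69)3Al2Si3O12) = 468.410 g/mol.
Si contributes 3 × 28.085 = 84.255 g per mole.
84.255/468.410 = 0.1799 → 17.99%.

17.99 weight percent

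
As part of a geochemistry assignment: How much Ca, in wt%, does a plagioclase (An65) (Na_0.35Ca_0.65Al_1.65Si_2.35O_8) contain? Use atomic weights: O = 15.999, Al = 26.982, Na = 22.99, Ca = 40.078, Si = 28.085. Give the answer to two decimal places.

9.56 wt%

Formula mass = 0.35·22.99 + 0.65·40.078 + 1.65·26.982 + 2.35·28.085 + 8·15.999 = 272.609 g/mol, of which 26.051 g is Ca.
So Ca makes up 26.051/272.609 = 0.0956 of the mass, i.e. 9.56%.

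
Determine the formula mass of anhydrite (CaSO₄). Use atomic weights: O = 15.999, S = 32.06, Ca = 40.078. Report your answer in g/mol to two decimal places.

136.13 g/mol

The formula mass is the sum 1×40.078 + 1×32.06 + 4×15.999.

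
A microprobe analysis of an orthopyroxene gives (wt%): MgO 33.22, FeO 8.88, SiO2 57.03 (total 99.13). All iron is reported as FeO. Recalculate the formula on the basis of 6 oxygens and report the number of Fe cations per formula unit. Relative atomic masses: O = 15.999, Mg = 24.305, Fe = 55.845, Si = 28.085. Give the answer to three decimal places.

33.22 wt% MgO ÷ 40.304 g/mol = 0.82424 mol, giving 0.82424 Mg and 0.82424 O.
8.88 wt% FeO ÷ 71.844 g/mol = 0.12360 mol, giving 0.12360 Fe and 0.12360 O.
57.03 wt% SiO2 ÷ 60.083 g/mol = 0.94919 mol, giving 0.94919 Si and 1.89838 O.
Oxygen sums to 2.84622; scaling by 6/2.84622 = 2.10806 puts the formula on 6 O.
Fe: 0.12360 × 2.10806 = 0.261 atoms per formula unit.

0.261 Fe apfu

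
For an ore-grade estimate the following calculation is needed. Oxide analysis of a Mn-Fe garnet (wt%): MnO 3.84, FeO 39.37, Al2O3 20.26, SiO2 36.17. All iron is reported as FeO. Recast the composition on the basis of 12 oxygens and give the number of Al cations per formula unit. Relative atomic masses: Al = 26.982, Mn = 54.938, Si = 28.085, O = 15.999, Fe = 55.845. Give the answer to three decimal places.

1.985 Al apfu

3.84 wt% MnO ÷ 70.937 g/mol = 0.05413 mol, giving 0.05413 Mn and 0.05413 O.
39.37 wt% FeO ÷ 71.844 g/mol = 0.54799 mol, giving 0.54799 Fe and 0.54799 O.
20.26 wt% Al2O3 ÷ 101.961 g/mol = 0.19870 mol, giving 0.39740 Al and 0.59610 O.
36.17 wt% SiO2 ÷ 60.083 g/mol = 0.60200 mol, giving 0.60200 Si and 1.20400 O.
Oxygen sums to 2.40222; scaling by 12/2.40222 = 4.99538 puts the formula on 12 O.
Al: 0.39740 × 4.99538 = 1.985 atoms per formula unit.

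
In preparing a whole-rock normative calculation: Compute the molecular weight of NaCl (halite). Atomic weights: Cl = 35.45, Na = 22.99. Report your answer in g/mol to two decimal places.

Na: 1 × 22.99 = 22.9900
Cl: 1 × 35.45 = 35.4500
Summing the contributions gives the formula mass.

58.44 g/mol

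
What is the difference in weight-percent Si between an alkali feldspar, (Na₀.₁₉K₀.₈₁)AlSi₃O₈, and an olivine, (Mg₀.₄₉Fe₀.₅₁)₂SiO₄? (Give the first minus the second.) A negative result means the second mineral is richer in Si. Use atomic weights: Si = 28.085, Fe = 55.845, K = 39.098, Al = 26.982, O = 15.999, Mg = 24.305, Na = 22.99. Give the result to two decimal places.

14.36 percentage points

First mineral: 84.255 g Si in 275.266 g formula = 30.61 wt% Si.
Second mineral: 28.085 g Si in 172.862 g formula = 16.25 wt% Si.
30.61% − 16.25% gives a difference of 14.36 percentage points.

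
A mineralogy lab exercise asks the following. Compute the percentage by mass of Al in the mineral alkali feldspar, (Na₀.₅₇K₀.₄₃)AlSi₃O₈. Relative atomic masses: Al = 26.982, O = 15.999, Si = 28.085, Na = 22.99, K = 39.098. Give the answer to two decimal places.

M((Na₀.₅₇K₀.₄₃)AlSi₃O₈) = 269.145 g/mol.
Al contributes 1 × 26.982 = 26.982 g per mole.
26.982/269.145 = 0.1003 → 10.03%.

10.03 mass %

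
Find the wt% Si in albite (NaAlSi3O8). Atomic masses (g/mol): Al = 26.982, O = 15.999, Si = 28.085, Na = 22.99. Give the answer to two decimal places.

M(NaAlSi3O8) = 262.219 g/mol.
Si contributes 3 × 28.085 = 84.255 g per mole.
84.255/262.219 = 0.3213 → 32.13%.

32.13 mass %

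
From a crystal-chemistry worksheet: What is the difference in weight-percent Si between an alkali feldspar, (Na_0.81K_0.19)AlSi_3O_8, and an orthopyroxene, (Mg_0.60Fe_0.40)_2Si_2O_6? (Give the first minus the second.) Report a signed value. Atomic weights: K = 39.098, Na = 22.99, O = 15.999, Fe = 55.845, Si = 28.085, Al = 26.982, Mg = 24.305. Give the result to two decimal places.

M((Na_0.81K_0.19)AlSi_3O_8) = 265.280 g/mol, so wt% Si = 84.255/265.280 × 100 = 31.76%.
M((Mg_0.60Fe_0.40)_2Si_2O_6) = 226.006 g/mol, so wt% Si = 56.170/226.006 × 100 = 24.85%.
31.76 − 24.85 = 6.91 pp.

6.91 percentage points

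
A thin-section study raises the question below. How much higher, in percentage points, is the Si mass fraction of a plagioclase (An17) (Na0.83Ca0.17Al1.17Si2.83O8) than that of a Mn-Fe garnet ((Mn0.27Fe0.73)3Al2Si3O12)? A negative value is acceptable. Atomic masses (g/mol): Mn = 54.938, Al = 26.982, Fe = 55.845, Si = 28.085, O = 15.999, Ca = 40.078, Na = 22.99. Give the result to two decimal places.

13.05 percentage points

First mineral: 79.481 g Si in 264.936 g formula = 30.00 wt% Si.
Second mineral: 84.255 g Si in 497.007 g formula = 16.95 wt% Si.
30.00% − 16.95% gives a difference of 13.05 percentage points.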